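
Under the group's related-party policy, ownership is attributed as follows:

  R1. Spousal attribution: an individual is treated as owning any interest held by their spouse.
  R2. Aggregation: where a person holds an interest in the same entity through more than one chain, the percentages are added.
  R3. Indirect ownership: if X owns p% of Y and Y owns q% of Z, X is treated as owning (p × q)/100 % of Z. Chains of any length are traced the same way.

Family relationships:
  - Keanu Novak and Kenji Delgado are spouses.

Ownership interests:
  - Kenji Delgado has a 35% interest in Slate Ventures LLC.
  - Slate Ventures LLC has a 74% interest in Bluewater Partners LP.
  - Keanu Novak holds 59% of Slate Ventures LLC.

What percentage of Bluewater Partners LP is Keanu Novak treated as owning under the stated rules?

69.56%

By spousal attribution (R1), Keanu Novak is treated as also owning Kenji Delgado's interest in Slate Ventures LLC, giving 59% + 35% = 94%.
Chain via Slate Ventures LLC (R3): 94% × 74% = 69.56% of Bluewater Partners LP.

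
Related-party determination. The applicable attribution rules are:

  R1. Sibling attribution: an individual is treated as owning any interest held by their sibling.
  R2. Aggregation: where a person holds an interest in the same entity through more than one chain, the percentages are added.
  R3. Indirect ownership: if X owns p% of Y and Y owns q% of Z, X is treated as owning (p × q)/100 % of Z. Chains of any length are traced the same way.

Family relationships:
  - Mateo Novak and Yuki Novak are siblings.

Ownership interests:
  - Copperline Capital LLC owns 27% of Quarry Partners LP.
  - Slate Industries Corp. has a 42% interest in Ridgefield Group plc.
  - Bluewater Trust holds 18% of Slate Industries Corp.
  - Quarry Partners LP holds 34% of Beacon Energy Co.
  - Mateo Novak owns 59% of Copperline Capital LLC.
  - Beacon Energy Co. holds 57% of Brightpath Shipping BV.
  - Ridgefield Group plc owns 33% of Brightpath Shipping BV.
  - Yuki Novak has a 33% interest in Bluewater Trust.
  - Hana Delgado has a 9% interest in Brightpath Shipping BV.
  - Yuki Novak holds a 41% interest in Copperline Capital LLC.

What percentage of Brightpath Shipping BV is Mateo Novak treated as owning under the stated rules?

By sibling attribution (R1), Mateo Novak is treated as also owning Yuki Novak's interest in Copperline Capital LLC, giving 59% + 41% = 100%.
By sibling attribution (R1), Mateo Novak is treated as owning Yuki Novak's 33% interest in Bluewater Trust.
Chain via Copperline Capital LLC → Quarry Partners LP → Beacon Energy Co. (R3): 100% × 27% × 34% × 57% = 5.2326% of Brightpath Shipping BV.
Chain via Bluewater Trust → Slate Industries Corp. → Ridgefield Group plc (R3): 33% × 18% × 42% × 33% = 0.823284% of Brightpath Shipping BV.
Aggregating (R2): 5.2326% + 0.823284% = 6.055884%.

6.055884%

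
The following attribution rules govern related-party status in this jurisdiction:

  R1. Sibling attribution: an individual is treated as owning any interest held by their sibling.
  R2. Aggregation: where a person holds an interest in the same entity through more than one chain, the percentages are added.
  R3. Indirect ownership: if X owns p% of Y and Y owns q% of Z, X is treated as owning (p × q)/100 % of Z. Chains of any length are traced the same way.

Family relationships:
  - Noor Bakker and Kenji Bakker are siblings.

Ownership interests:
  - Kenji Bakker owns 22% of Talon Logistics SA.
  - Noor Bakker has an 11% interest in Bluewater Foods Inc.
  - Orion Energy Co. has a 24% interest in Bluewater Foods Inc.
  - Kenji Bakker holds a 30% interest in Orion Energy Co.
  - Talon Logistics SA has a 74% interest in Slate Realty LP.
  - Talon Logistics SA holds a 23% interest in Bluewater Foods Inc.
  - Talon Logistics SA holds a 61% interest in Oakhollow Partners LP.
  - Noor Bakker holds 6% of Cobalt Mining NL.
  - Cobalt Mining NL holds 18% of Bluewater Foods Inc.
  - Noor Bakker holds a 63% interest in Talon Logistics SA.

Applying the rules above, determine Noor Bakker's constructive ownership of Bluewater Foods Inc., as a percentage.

38.83%

By sibling attribution (R1), Noor Bakker is treated as also owning Kenji Bakker's interest in Talon Logistics SA, giving 63% + 22% = 85%.
By sibling attribution (R1), Noor Bakker is treated as owning Kenji Bakker's 30% interest in Orion Energy Co.
Chain via Cobalt Mining NL (R3): 6% × 18% = 1.08% of Bluewater Foods Inc.
Chain via Talon Logistics SA (R3): 85% × 23% = 19.55% of Bluewater Foods Inc.
Direct interest in Bluewater Foods Inc: 11%.
Chain via Orion Energy Co. (R3): 30% × 24% = 7.2% of Bluewater Foods Inc.
Aggregating (R2): 1.08% + 19.55% + 11% + 7.2% = 38.83%.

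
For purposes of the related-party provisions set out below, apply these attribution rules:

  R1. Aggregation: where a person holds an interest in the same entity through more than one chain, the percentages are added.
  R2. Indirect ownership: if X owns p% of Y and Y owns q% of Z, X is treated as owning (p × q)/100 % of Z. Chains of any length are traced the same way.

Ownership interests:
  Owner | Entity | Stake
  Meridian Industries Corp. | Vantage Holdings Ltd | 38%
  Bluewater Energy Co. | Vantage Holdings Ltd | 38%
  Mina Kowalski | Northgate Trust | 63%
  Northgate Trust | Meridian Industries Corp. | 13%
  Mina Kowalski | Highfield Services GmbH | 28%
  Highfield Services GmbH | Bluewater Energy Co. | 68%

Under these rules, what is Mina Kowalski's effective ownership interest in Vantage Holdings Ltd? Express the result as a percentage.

10.3474%

Chain via Northgate Trust → Meridian Industries Corp. (R2): 63% × 13% × 38% = 3.1122% of Vantage Holdings Ltd.
Chain via Highfield Services GmbH → Bluewater Energy Co. (R2): 28% × 68% × 38% = 7.2352% of Vantage Holdings Ltd.
Aggregating (R1): 3.1122% + 7.2352% = 10.3474%.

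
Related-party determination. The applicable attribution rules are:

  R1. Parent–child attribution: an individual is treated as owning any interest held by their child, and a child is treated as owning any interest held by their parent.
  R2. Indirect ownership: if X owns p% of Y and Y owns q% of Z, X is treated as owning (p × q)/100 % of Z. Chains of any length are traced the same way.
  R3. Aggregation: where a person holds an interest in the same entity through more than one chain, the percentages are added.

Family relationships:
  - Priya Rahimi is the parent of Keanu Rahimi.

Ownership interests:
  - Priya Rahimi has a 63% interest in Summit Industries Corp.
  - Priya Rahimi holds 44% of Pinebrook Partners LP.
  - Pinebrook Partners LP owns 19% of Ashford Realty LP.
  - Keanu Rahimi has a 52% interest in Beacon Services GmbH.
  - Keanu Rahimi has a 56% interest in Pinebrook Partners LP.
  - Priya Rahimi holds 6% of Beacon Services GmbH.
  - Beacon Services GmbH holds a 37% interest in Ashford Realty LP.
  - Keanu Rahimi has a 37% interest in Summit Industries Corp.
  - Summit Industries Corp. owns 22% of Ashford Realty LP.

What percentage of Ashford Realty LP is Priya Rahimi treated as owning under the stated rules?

62.46%

By parent–child attribution (R1), Priya Rahimi is treated as also owning Keanu Rahimi's interest in Summit Industries Corp, giving 63% + 37% = 100%.
By parent–child attribution (R1), Priya Rahimi is treated as also owning Keanu Rahimi's interest in Pinebrook Partners LP, giving 44% + 56% = 100%.
By parent–child attribution (R1), Priya Rahimi is treated as also owning Keanu Rahimi's interest in Beacon Services GmbH, giving 6% + 52% = 58%.
Chain via Summit Industries Corp. (R2): 100% × 22% = 22% of Ashford Realty LP.
Chain via Pinebrook Partners LP (R2): 100% × 19% = 19% of Ashford Realty LP.
Chain via Beacon Services GmbH (R2): 58% × 37% = 21.46% of Ashford Realty LP.
Aggregating (R3): 22% + 19% + 21.46% = 62.46%.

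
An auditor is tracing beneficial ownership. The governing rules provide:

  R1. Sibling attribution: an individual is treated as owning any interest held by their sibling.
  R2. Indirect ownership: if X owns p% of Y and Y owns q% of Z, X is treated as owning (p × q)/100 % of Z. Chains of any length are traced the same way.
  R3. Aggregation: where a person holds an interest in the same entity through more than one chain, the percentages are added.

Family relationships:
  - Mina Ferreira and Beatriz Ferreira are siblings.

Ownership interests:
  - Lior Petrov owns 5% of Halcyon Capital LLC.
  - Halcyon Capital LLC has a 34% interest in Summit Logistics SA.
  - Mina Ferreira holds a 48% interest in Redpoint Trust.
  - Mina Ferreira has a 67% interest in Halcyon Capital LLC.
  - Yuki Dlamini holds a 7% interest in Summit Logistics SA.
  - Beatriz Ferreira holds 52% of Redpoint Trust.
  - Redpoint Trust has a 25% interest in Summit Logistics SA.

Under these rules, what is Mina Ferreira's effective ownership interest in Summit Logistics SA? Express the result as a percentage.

By sibling attribution (R1), Mina Ferreira is treated as also owning Beatriz Ferreira's interest in Redpoint Trust, giving 48% + 52% = 100%.
Chain via Redpoint Trust (R2): 100% × 25% = 25% of Summit Logistics SA.
Chain via Halcyon Capital LLC (R2): 67% × 34% = 22.78% of Summit Logistics SA.
Aggregating (R3): 25% + 22.78% = 47.78%.

47.78%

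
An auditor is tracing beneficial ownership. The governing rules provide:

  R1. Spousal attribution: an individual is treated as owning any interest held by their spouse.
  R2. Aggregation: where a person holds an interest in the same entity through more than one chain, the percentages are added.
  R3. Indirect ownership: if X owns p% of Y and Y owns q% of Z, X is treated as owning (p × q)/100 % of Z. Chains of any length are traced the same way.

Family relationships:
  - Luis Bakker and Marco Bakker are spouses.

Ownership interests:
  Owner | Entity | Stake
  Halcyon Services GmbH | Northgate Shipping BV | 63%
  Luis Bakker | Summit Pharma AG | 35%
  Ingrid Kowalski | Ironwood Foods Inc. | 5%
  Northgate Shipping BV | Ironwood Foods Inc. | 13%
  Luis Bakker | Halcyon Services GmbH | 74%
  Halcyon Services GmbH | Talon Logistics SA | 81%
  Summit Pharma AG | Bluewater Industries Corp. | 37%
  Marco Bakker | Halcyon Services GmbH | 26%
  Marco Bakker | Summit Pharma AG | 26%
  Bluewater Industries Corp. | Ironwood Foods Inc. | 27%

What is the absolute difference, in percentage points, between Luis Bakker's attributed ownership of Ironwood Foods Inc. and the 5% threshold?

By spousal attribution (R1), Luis Bakker is treated as also owning Marco Bakker's interest in Summit Pharma AG, giving 35% + 26% = 61%.
By spousal attribution (R1), Luis Bakker is treated as also owning Marco Bakker's interest in Halcyon Services GmbH, giving 74% + 26% = 100%.
Chain via Summit Pharma AG → Bluewater Industries Corp. (R3): 61% × 37% × 27% = 6.0939% of Ironwood Foods Inc.
Chain via Halcyon Services GmbH → Northgate Shipping BV (R3): 100% × 63% × 13% = 8.19% of Ironwood Foods Inc.
Aggregating (R2): 6.0939% + 8.19% = 14.2839%.
14.2839% exceeds the 5% threshold by 9.2839 percentage points.

9.2839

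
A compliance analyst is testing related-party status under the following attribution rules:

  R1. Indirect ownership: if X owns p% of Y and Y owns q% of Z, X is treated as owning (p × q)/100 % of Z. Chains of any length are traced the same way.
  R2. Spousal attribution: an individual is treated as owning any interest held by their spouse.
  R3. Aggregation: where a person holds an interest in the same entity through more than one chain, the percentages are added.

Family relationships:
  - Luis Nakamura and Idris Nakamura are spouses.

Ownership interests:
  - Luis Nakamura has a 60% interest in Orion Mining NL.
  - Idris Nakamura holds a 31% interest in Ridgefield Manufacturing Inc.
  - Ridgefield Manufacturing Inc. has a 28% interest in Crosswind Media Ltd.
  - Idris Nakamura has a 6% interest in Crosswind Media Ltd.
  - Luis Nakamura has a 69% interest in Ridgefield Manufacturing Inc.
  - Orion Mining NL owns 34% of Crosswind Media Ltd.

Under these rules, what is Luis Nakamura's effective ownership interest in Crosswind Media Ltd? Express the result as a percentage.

54.4%

By spousal attribution (R2), Luis Nakamura is treated as also owning Idris Nakamura's interest in Ridgefield Manufacturing Inc, giving 69% + 31% = 100%.
By spousal attribution (R2), Luis Nakamura is treated as owning Idris Nakamura's 6% interest in Crosswind Media Ltd.
Chain via Ridgefield Manufacturing Inc. (R1): 100% × 28% = 28% of Crosswind Media Ltd.
Chain via Orion Mining NL (R1): 60% × 34% = 20.4% of Crosswind Media Ltd.
Direct interest in Crosswind Media Ltd: 6%.
Aggregating (R3): 28% + 20.4% + 6% = 54.4%.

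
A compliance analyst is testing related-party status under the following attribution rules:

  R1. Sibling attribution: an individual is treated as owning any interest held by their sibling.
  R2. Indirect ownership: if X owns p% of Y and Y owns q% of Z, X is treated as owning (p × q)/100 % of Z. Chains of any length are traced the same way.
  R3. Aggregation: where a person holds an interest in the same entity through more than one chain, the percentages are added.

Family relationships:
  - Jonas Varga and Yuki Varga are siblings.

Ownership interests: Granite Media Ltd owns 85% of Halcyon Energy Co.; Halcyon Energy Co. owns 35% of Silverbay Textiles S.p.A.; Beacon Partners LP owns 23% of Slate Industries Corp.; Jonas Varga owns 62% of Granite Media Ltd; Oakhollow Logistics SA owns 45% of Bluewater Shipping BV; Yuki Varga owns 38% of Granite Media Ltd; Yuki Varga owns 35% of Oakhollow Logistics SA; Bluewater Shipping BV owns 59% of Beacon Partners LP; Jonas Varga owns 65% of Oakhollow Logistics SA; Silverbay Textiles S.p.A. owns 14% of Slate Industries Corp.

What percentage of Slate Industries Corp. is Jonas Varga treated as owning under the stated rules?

10.2715%

By sibling attribution (R1), Jonas Varga is treated as also owning Yuki Varga's interest in Oakhollow Logistics SA, giving 65% + 35% = 100%.
By sibling attribution (R1), Jonas Varga is treated as also owning Yuki Varga's interest in Granite Media Ltd, giving 62% + 38% = 100%.
Chain via Oakhollow Logistics SA → Bluewater Shipping BV → Beacon Partners LP (R2): 100% × 45% × 59% × 23% = 6.1065% of Slate Industries Corp.
Chain via Granite Media Ltd → Halcyon Energy Co. → Silverbay Textiles S.p.A. (R2): 100% × 85% × 35% × 14% = 4.165% of Slate Industries Corp.
Aggregating (R3): 6.1065% + 4.165% = 10.2715%.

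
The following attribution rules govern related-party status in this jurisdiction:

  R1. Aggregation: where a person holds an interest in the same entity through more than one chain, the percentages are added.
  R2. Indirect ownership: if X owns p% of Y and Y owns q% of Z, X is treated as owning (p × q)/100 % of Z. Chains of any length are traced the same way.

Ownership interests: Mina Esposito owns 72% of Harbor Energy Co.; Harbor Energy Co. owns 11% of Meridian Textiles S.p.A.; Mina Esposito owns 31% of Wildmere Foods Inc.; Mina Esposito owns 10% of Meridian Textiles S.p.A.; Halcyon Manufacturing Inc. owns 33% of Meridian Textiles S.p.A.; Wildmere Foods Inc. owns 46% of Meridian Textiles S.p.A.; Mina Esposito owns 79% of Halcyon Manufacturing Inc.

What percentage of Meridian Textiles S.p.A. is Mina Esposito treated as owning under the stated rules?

Chain via Harbor Energy Co. (R2): 72% × 11% = 7.92% of Meridian Textiles S.p.A.
Chain via Wildmere Foods Inc. (R2): 31% × 46% = 14.26% of Meridian Textiles S.p.A.
Chain via Halcyon Manufacturing Inc. (R2): 79% × 33% = 26.07% of Meridian Textiles S.p.A.
Direct interest in Meridian Textiles S.p.A: 10%.
Aggregating (R1): 7.92% + 14.26% + 26.07% + 10% = 58.25%.

58.25%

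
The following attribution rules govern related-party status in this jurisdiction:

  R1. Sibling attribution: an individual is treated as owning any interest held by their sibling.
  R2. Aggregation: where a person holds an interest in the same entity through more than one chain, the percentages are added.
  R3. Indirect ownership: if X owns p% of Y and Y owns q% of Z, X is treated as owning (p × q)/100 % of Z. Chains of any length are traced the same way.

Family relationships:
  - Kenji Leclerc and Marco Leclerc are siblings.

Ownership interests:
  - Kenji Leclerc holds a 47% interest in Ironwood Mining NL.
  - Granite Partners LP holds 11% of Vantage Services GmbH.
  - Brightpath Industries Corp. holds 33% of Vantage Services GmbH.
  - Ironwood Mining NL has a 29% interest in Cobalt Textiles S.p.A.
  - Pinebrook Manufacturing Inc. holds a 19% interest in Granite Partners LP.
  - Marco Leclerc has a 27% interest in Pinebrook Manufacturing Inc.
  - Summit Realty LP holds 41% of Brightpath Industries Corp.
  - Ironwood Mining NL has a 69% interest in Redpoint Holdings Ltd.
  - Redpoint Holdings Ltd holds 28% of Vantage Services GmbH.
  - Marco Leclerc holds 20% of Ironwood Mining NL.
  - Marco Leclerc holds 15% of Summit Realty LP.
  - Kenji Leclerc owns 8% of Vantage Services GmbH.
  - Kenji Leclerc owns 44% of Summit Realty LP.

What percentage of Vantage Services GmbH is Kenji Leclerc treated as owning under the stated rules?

By sibling attribution (R1), Kenji Leclerc is treated as also owning Marco Leclerc's interest in Summit Realty LP, giving 44% + 15% = 59%.
By sibling attribution (R1), Kenji Leclerc is treated as also owning Marco Leclerc's interest in Ironwood Mining NL, giving 47% + 20% = 67%.
By sibling attribution (R1), Kenji Leclerc is treated as owning Marco Leclerc's 27% interest in Pinebrook Manufacturing Inc.
Chain via Summit Realty LP → Brightpath Industries Corp. (R3): 59% × 41% × 33% = 7.9827% of Vantage Services GmbH.
Chain via Ironwood Mining NL → Redpoint Holdings Ltd (R3): 67% × 69% × 28% = 12.9444% of Vantage Services GmbH.
Direct interest in Vantage Services GmbH: 8%.
Chain via Pinebrook Manufacturing Inc. → Granite Partners LP (R3): 27% × 19% × 11% = 0.5643% of Vantage Services GmbH.
Aggregating (R2): 7.9827% + 12.9444% + 8% + 0.5643% = 29.4914%.

29.4914%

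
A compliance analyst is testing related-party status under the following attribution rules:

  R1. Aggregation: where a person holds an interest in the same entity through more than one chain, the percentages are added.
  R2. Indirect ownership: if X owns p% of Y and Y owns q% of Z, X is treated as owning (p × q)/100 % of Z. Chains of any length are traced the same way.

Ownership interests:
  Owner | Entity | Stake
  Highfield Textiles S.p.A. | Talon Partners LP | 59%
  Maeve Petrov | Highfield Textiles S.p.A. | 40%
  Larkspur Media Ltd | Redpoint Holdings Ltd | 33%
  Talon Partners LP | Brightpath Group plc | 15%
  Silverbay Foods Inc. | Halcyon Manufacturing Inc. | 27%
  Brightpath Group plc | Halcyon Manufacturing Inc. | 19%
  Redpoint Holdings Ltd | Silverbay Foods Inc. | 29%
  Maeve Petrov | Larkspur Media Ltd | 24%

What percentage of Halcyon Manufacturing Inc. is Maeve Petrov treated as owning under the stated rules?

Chain via Larkspur Media Ltd → Redpoint Holdings Ltd → Silverbay Foods Inc. (R2): 24% × 33% × 29% × 27% = 0.620136% of Halcyon Manufacturing Inc.
Chain via Highfield Textiles S.p.A. → Talon Partners LP → Brightpath Group plc (R2): 40% × 59% × 15% × 19% = 0.6726% of Halcyon Manufacturing Inc.
Aggregating (R1): 0.620136% + 0.6726% = 1.292736%.

1.292736%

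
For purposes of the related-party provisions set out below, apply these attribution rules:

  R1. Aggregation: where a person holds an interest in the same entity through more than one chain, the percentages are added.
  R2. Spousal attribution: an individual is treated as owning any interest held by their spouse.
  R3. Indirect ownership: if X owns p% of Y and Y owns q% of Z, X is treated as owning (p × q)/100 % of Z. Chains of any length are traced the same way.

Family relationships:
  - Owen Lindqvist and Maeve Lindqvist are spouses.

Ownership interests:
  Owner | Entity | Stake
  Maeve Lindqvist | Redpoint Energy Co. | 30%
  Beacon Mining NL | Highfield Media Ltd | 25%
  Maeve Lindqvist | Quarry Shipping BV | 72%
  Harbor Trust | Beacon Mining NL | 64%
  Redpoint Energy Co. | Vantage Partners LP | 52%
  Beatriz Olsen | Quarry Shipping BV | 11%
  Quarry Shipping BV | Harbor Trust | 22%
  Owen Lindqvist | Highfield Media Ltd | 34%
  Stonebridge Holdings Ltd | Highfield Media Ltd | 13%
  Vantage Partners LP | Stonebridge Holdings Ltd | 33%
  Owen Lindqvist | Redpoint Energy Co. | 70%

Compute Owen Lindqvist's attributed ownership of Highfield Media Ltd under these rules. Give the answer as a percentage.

38.7652%

By spousal attribution (R2), Owen Lindqvist is treated as also owning Maeve Lindqvist's interest in Redpoint Energy Co, giving 70% + 30% = 100%.
By spousal attribution (R2), Owen Lindqvist is treated as owning Maeve Lindqvist's 72% interest in Quarry Shipping BV.
Chain via Redpoint Energy Co. → Vantage Partners LP → Stonebridge Holdings Ltd (R3): 100% × 52% × 33% × 13% = 2.2308% of Highfield Media Ltd.
Direct interest in Highfield Media Ltd: 34%.
Chain via Quarry Shipping BV → Harbor Trust → Beacon Mining NL (R3): 72% × 22% × 64% × 25% = 2.5344% of Highfield Media Ltd.
Aggregating (R1): 2.2308% + 34% + 2.5344% = 38.7652%.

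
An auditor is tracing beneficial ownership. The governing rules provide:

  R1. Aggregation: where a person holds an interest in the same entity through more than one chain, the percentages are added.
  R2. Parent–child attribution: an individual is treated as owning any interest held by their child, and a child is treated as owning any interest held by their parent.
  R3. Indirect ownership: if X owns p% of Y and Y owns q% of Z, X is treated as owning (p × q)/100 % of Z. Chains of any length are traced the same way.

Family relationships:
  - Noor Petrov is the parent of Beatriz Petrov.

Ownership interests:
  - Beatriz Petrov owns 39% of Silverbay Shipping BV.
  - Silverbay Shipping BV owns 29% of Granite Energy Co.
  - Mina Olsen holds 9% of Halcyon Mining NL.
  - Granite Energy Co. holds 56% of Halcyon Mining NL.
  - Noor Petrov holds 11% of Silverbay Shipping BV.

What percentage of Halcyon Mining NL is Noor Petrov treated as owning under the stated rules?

8.12%

By parent–child attribution (R2), Noor Petrov is treated as also owning Beatriz Petrov's interest in Silverbay Shipping BV, giving 11% + 39% = 50%.
Chain via Silverbay Shipping BV → Granite Energy Co. (R3): 50% × 29% × 56% = 8.12% of Halcyon Mining NL.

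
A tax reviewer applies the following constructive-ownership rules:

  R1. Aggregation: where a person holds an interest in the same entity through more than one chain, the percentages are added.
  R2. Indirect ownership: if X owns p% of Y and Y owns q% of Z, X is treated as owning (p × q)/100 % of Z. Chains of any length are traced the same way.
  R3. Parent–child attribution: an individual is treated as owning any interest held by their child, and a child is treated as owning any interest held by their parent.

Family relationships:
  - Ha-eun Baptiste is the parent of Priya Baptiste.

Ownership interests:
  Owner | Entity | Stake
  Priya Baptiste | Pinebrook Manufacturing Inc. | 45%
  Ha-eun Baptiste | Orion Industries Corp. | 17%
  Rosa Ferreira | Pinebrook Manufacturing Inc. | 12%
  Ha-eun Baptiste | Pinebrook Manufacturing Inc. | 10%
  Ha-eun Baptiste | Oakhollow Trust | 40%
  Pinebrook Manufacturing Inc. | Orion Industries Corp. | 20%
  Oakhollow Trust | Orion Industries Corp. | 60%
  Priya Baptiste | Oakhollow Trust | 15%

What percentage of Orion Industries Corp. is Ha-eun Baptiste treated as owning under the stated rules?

By parent–child attribution (R3), Ha-eun Baptiste is treated as also owning Priya Baptiste's interest in Pinebrook Manufacturing Inc, giving 10% + 45% = 55%.
By parent–child attribution (R3), Ha-eun Baptiste is treated as also owning Priya Baptiste's interest in Oakhollow Trust, giving 40% + 15% = 55%.
Chain via Pinebrook Manufacturing Inc. (R2): 55% × 20% = 11% of Orion Industries Corp.
Chain via Oakhollow Trust (R2): 55% × 60% = 33% of Orion Industries Corp.
Direct interest in Orion Industries Corp: 17%.
Aggregating (R1): 11% + 33% + 17% = 61%.

61%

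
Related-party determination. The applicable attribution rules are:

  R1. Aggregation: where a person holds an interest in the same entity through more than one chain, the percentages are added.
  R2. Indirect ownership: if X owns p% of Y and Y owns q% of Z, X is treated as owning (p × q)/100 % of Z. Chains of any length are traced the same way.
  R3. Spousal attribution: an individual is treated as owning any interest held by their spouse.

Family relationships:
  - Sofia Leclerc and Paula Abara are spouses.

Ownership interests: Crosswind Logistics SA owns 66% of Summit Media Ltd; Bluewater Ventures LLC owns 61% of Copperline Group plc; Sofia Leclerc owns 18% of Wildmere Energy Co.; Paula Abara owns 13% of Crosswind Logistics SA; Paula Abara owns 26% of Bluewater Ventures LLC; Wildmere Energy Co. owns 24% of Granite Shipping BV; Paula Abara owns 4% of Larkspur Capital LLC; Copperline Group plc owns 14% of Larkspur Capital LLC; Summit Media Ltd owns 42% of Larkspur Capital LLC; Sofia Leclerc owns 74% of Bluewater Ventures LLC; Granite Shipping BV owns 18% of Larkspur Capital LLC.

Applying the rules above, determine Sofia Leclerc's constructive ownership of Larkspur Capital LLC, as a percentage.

By spousal attribution (R3), Sofia Leclerc is treated as also owning Paula Abara's interest in Bluewater Ventures LLC, giving 74% + 26% = 100%.
By spousal attribution (R3), Sofia Leclerc is treated as owning Paula Abara's 13% interest in Crosswind Logistics SA.
By spousal attribution (R3), Sofia Leclerc is treated as owning Paula Abara's 4% interest in Larkspur Capital LLC.
Chain via Wildmere Energy Co. → Granite Shipping BV (R2): 18% × 24% × 18% = 0.7776% of Larkspur Capital LLC.
Chain via Bluewater Ventures LLC → Copperline Group plc (R2): 100% × 61% × 14% = 8.54% of Larkspur Capital LLC.
Chain via Crosswind Logistics SA → Summit Media Ltd (R2): 13% × 66% × 42% = 3.6036% of Larkspur Capital LLC.
Direct interest in Larkspur Capital LLC: 4%.
Aggregating (R1): 0.7776% + 8.54% + 3.6036% + 4% = 16.9212%.

16.9212%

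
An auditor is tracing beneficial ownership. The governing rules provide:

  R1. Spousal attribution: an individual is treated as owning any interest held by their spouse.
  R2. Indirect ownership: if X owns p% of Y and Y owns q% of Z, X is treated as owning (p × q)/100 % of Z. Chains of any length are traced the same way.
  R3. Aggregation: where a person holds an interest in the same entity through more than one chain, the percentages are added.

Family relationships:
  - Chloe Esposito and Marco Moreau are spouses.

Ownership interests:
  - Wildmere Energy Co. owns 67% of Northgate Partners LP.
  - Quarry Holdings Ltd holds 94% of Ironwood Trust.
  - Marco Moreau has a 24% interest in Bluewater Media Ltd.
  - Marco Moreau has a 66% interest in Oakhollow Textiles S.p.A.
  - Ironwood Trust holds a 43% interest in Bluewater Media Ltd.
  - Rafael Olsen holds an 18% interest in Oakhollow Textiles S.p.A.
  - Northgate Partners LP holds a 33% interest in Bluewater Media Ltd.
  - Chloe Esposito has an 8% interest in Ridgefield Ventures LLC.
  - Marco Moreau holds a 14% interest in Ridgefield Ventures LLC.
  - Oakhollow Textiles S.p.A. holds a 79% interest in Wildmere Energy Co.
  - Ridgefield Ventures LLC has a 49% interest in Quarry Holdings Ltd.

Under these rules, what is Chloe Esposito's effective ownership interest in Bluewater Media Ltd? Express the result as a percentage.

By spousal attribution (R1), Chloe Esposito is treated as also owning Marco Moreau's interest in Ridgefield Ventures LLC, giving 8% + 14% = 22%.
By spousal attribution (R1), Chloe Esposito is treated as owning Marco Moreau's 66% interest in Oakhollow Textiles S.p.A.
By spousal attribution (R1), Chloe Esposito is treated as owning Marco Moreau's 24% interest in Bluewater Media Ltd.
Chain via Ridgefield Ventures LLC → Quarry Holdings Ltd → Ironwood Trust (R2): 22% × 49% × 94% × 43% = 4.357276% of Bluewater Media Ltd.
Chain via Oakhollow Textiles S.p.A. → Wildmere Energy Co. → Northgate Partners LP (R2): 66% × 79% × 67% × 33% = 11.528154% of Bluewater Media Ltd.
Direct interest in Bluewater Media Ltd: 24%.
Aggregating (R3): 4.357276% + 11.528154% + 24% = 39.88543%.

39.88543%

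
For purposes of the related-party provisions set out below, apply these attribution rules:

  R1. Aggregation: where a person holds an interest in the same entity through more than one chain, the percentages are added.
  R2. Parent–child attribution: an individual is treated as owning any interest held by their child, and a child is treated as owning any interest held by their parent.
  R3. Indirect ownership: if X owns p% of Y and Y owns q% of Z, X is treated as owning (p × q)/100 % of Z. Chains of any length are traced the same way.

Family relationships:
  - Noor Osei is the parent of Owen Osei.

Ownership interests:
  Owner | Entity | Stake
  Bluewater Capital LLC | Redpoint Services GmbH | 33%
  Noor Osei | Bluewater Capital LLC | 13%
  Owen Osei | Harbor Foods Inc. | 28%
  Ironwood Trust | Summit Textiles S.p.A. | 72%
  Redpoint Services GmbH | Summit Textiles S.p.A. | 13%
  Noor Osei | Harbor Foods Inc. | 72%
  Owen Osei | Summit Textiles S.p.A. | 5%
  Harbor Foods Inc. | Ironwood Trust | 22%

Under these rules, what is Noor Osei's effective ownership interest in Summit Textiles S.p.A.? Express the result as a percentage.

By parent–child attribution (R2), Noor Osei is treated as also owning Owen Osei's interest in Harbor Foods Inc, giving 72% + 28% = 100%.
By parent–child attribution (R2), Noor Osei is treated as owning Owen Osei's 5% interest in Summit Textiles S.p.A.
Chain via Bluewater Capital LLC → Redpoint Services GmbH (R3): 13% × 33% × 13% = 0.5577% of Summit Textiles S.p.A.
Chain via Harbor Foods Inc. → Ironwood Trust (R3): 100% × 22% × 72% = 15.84% of Summit Textiles S.p.A.
Direct interest in Summit Textiles S.p.A: 5%.
Aggregating (R1): 0.5577% + 15.84% + 5% = 21.3977%.

21.3977%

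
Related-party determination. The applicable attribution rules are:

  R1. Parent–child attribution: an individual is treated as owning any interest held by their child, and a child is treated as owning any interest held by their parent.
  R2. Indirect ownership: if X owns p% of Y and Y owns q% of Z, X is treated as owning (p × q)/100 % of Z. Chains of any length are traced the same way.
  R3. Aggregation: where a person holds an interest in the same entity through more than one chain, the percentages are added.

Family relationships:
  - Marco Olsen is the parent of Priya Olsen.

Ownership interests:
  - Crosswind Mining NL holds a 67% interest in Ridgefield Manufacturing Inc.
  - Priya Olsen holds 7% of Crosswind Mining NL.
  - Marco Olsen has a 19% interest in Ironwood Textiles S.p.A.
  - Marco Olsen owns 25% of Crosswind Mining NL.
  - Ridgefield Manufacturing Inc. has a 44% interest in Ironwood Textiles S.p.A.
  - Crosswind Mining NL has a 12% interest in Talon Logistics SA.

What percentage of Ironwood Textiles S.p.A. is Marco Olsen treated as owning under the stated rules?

By parent–child attribution (R1), Marco Olsen is treated as also owning Priya Olsen's interest in Crosswind Mining NL, giving 25% + 7% = 32%.
Chain via Crosswind Mining NL → Ridgefield Manufacturing Inc. (R2): 32% × 67% × 44% = 9.4336% of Ironwood Textiles S.p.A.
Direct interest in Ironwood Textiles S.p.A: 19%.
Aggregating (R3): 9.4336% + 19% = 28.4336%.

28.4336%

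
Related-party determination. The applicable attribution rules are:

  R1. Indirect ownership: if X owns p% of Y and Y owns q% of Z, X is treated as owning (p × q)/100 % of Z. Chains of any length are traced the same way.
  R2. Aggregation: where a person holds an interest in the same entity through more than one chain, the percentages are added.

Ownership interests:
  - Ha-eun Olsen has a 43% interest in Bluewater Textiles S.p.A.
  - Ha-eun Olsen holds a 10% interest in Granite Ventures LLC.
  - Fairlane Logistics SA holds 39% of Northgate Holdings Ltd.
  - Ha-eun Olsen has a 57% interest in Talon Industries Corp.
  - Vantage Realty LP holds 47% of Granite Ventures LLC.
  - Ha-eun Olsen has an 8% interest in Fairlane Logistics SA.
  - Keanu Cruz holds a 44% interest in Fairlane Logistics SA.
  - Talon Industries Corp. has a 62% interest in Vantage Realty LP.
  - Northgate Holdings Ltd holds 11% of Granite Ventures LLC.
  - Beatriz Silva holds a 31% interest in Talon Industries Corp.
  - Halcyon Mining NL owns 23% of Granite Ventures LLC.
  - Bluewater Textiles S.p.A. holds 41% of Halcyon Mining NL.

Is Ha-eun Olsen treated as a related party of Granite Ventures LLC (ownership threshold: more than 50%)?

Chain via Talon Industries Corp. → Vantage Realty LP (R1): 57% × 62% × 47% = 16.6098% of Granite Ventures LLC.
Chain via Fairlane Logistics SA → Northgate Holdings Ltd (R1): 8% × 39% × 11% = 0.3432% of Granite Ventures LLC.
Chain via Bluewater Textiles S.p.A. → Halcyon Mining NL (R1): 43% × 41% × 23% = 4.0549% of Granite Ventures LLC.
Direct interest in Granite Ventures LLC: 10%.
Aggregating (R2): 16.6098% + 0.3432% + 4.0549% + 10% = 31.0079%.
31.0079% does not exceed the 50% threshold, so Ha-eun is not a related party to Granite Ventures LLC.

No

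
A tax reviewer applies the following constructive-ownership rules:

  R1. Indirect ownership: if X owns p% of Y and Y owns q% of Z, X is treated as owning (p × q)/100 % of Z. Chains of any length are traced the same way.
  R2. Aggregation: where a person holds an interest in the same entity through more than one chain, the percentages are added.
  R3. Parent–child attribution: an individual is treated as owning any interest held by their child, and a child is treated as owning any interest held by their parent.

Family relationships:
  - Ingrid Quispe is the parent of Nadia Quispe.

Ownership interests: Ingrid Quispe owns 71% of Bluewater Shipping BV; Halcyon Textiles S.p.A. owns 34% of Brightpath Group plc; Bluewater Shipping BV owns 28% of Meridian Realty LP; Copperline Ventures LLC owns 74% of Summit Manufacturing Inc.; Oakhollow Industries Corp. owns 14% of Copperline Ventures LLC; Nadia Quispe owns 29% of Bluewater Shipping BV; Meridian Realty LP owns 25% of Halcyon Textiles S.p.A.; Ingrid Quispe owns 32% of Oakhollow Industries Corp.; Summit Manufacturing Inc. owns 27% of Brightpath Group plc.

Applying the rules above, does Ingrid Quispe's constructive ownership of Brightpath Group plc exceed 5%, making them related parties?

No

By parent–child attribution (R3), Ingrid Quispe is treated as also owning Nadia Quispe's interest in Bluewater Shipping BV, giving 71% + 29% = 100%.
Chain via Bluewater Shipping BV → Meridian Realty LP → Halcyon Textiles S.p.A. (R1): 100% × 28% × 25% × 34% = 2.38% of Brightpath Group plc.
Chain via Oakhollow Industries Corp. → Copperline Ventures LLC → Summit Manufacturing Inc. (R1): 32% × 14% × 74% × 27% = 0.895104% of Brightpath Group plc.
Aggregating (R2): 2.38% + 0.895104% = 3.275104%.
3.275104% does not exceed the 5% threshold, so Ingrid is not a related party to Brightpath Group plc.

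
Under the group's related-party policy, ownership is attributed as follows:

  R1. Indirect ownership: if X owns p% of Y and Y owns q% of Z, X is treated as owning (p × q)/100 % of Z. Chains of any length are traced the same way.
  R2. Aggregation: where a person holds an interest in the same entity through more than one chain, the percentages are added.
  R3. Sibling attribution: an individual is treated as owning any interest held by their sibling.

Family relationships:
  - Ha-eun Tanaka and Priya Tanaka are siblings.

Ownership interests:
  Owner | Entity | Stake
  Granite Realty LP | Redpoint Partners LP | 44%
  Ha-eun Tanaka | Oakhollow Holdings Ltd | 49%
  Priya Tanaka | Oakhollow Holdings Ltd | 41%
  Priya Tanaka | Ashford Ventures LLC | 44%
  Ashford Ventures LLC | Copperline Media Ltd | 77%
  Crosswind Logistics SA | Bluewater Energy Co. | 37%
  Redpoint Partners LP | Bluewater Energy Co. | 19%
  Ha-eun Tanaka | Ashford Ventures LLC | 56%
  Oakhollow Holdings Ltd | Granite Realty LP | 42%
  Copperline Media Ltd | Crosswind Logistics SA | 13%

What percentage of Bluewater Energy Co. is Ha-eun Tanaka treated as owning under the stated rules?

6.86378%

By sibling attribution (R3), Ha-eun Tanaka is treated as also owning Priya Tanaka's interest in Ashford Ventures LLC, giving 56% + 44% = 100%.
By sibling attribution (R3), Ha-eun Tanaka is treated as also owning Priya Tanaka's interest in Oakhollow Holdings Ltd, giving 49% + 41% = 90%.
Chain via Ashford Ventures LLC → Copperline Media Ltd → Crosswind Logistics SA (R1): 100% × 77% × 13% × 37% = 3.7037% of Bluewater Energy Co.
Chain via Oakhollow Holdings Ltd → Granite Realty LP → Redpoint Partners LP (R1): 90% × 42% × 44% × 19% = 3.16008% of Bluewater Energy Co.
Aggregating (R2): 3.7037% + 3.16008% = 6.86378%.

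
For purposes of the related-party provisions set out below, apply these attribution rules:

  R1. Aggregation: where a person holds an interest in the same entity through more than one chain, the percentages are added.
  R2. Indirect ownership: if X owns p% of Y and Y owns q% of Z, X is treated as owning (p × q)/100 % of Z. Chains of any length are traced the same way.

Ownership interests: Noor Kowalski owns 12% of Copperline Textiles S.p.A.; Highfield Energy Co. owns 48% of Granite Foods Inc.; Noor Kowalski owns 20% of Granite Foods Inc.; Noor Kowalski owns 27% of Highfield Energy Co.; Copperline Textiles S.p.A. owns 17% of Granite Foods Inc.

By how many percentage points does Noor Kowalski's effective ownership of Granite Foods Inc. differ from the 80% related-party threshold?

Chain via Copperline Textiles S.p.A. (R2): 12% × 17% = 2.04% of Granite Foods Inc.
Chain via Highfield Energy Co. (R2): 27% × 48% = 12.96% of Granite Foods Inc.
Direct interest in Granite Foods Inc: 20%.
Aggregating (R1): 2.04% + 12.96% + 20% = 35%.
35% falls short of the 80% threshold by 45 percentage points.

45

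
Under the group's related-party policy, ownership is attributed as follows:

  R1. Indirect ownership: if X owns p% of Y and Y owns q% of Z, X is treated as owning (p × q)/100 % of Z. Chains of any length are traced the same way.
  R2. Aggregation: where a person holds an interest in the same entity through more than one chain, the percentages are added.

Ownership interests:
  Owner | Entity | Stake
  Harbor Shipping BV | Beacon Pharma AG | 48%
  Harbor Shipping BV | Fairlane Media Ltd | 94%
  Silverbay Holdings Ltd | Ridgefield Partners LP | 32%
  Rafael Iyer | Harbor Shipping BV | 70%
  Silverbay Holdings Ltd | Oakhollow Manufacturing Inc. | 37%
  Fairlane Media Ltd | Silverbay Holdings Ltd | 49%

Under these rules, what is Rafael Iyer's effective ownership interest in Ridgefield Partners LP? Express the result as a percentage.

Chain via Harbor Shipping BV → Fairlane Media Ltd → Silverbay Holdings Ltd (R1): 70% × 94% × 49% × 32% = 10.31744% of Ridgefield Partners LP.

10.31744%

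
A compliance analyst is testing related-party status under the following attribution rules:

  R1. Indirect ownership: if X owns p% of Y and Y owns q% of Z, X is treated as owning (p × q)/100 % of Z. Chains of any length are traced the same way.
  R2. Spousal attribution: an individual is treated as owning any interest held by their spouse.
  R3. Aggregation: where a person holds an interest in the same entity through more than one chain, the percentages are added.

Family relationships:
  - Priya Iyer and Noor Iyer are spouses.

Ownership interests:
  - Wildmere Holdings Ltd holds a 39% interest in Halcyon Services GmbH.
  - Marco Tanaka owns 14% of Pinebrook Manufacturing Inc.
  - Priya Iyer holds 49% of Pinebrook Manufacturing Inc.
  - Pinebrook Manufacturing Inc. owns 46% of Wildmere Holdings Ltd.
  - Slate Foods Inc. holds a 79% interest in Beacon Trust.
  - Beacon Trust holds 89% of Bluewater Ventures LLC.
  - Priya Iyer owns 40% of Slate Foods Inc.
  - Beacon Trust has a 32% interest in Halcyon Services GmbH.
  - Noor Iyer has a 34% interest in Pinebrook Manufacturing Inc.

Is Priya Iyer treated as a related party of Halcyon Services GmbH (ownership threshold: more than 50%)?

No

By spousal attribution (R2), Priya Iyer is treated as also owning Noor Iyer's interest in Pinebrook Manufacturing Inc, giving 49% + 34% = 83%.
Chain via Pinebrook Manufacturing Inc. → Wildmere Holdings Ltd (R1): 83% × 46% × 39% = 14.8902% of Halcyon Services GmbH.
Chain via Slate Foods Inc. → Beacon Trust (R1): 40% × 79% × 32% = 10.112% of Halcyon Services GmbH.
Aggregating (R3): 14.8902% + 10.112% = 25.0022%.
25.0022% does not exceed the 50% threshold, so Priya is not a related party to Halcyon Services GmbH.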